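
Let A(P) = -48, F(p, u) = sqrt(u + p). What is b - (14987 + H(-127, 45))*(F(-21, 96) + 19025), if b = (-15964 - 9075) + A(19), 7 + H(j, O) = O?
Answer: -285875712 - 75125*sqrt(3) ≈ -2.8601e+8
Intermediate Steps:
F(p, u) = sqrt(p + u)
H(j, O) = -7 + O
b = -25087 (b = (-15964 - 9075) - 48 = -25039 - 48 = -25087)
b - (14987 + H(-127, 45))*(F(-21, 96) + 19025) = -25087 - (14987 + (-7 + 45))*(sqrt(-21 + 96) + 19025) = -25087 - (14987 + 38)*(sqrt(75) + 19025) = -25087 - 15025*(5*sqrt(3) + 19025) = -25087 - 15025*(19025 + 5*sqrt(3)) = -25087 - (285850625 + 75125*sqrt(3)) = -25087 + (-285850625 - 75125*sqrt(3)) = -285875712 - 75125*sqrt(3)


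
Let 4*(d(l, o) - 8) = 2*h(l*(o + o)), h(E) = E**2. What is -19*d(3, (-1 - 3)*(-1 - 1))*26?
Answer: -573040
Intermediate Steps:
d(l, o) = 8 + 2*l**2*o**2 (d(l, o) = 8 + (2*(l*(o + o))**2)/4 = 8 + (2*(l*(2*o))**2)/4 = 8 + (2*(2*l*o)**2)/4 = 8 + (2*(4*l**2*o**2))/4 = 8 + (8*l**2*o**2)/4 = 8 + 2*l**2*o**2)
-19*d(3, (-1 - 3)*(-1 - 1))*26 = -19*(8 + 2*3**2*((-1 - 3)*(-1 - 1))**2)*26 = -19*(8 + 2*9*(-4*(-2))**2)*26 = -19*(8 + 2*9*8**2)*26 = -19*(8 + 2*9*64)*26 = -19*(8 + 1152)*26 = -19*1160*26 = -22040*26 = -573040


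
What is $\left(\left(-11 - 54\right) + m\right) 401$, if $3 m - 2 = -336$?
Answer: $- \frac{212129}{3} \approx -70710.0$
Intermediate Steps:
$m = - \frac{334}{3}$ ($m = \frac{2}{3} + \frac{1}{3} \left(-336\right) = \frac{2}{3} - 112 = - \frac{334}{3} \approx -111.33$)
$\left(\left(-11 - 54\right) + m\right) 401 = \left(\left(-11 - 54\right) - \frac{334}{3}\right) 401 = \left(-65 - \frac{334}{3}\right) 401 = \left(- \frac{529}{3}\right) 401 = - \frac{212129}{3}$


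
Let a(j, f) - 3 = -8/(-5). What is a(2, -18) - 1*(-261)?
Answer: 1328/5 ≈ 265.60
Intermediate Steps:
a(j, f) = 23/5 (a(j, f) = 3 - 8/(-5) = 3 - 8*(-⅕) = 3 + 8/5 = 23/5)
a(2, -18) - 1*(-261) = 23/5 - 1*(-261) = 23/5 + 261 = 1328/5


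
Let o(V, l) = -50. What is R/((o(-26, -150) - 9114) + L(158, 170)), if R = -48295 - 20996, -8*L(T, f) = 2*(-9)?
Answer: 277164/36647 ≈ 7.5631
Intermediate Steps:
L(T, f) = 9/4 (L(T, f) = -(-9)/4 = -⅛*(-18) = 9/4)
R = -69291
R/((o(-26, -150) - 9114) + L(158, 170)) = -69291/((-50 - 9114) + 9/4) = -69291/(-9164 + 9/4) = -69291/(-36647/4) = -69291*(-4/36647) = 277164/36647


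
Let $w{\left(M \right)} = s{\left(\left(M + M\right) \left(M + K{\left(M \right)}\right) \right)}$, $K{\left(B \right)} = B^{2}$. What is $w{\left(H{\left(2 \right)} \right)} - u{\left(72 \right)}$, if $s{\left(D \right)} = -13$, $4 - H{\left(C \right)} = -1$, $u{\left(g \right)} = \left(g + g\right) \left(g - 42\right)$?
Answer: $-4333$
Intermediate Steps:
$u{\left(g \right)} = 2 g \left(-42 + g\right)$
$H{\left(C \right)} = 5$ ($H{\left(C \right)} = 4 - -1 = 4 + 1 = 5$)
$w{\left(M \right)} = -13$
$w{\left(H{\left(2 \right)} \right)} - u{\left(72 \right)} = -13 - 2 \cdot 72 \left(-42 + 72\right) = -13 - 2 \cdot 72 \cdot 30 = -13 - 4320 = -4333$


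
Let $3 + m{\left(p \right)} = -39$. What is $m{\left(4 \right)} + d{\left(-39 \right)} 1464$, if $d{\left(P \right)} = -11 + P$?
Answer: $-73242$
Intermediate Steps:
$m{\left(p \right)} = -42$ ($m{\left(p \right)} = -3 - 39 = -42$)
$m{\left(4 \right)} + d{\left(-39 \right)} 1464 = -42 + \left(-11 - 39\right) 1464 = -42 - 73200 = -73242$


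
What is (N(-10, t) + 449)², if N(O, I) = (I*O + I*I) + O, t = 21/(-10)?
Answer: 2156766481/10000 ≈ 2.1568e+5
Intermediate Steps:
t = -21/10 (t = 21*(-⅒) = -21/10 ≈ -2.1000)
N(O, I) = O + I² + I*O (N(O, I) = (I*O + I²) + O = (I² + I*O) + O = O + I² + I*O)
(N(-10, t) + 449)² = ((-10 + (-21/10)² - 21/10*(-10)) + 449)² = ((-10 + 441/100 + 21) + 449)² = (1541/100 + 449)² = (46441/100)² = 2156766481/10000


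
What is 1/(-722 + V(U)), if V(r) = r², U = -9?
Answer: -1/641 ≈ -0.0015601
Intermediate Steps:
1/(-722 + V(U)) = 1/(-722 + (-9)²) = 1/(-722 + 81) = 1/(-641) = -1/641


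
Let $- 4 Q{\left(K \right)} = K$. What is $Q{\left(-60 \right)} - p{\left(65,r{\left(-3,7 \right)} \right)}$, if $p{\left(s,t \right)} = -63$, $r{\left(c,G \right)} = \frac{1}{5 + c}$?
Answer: $78$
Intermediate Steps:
$Q{\left(K \right)} = - \frac{K}{4}$
$Q{\left(-60 \right)} - p{\left(65,r{\left(-3,7 \right)} \right)} = \left(- \frac{1}{4}\right) \left(-60\right) - -63 = 15 + 63 = 78$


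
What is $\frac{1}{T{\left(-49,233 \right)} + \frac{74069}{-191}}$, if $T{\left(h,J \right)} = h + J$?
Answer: $- \frac{191}{38925} \approx -0.0049069$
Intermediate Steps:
$T{\left(h,J \right)} = J + h$
$\frac{1}{T{\left(-49,233 \right)} + \frac{74069}{-191}} = \frac{1}{\left(233 - 49\right) + \frac{74069}{-191}} = \frac{1}{184 + 74069 \left(- \frac{1}{191}\right)} = \frac{1}{184 - \frac{74069}{191}} = \frac{1}{- \frac{38925}{191}} = - \frac{191}{38925}$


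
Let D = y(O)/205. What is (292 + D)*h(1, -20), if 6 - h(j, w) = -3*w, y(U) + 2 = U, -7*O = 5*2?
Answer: -22625784/1435 ≈ -15767.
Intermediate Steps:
O = -10/7 (O = -5*2/7 = -⅐*10 = -10/7 ≈ -1.4286)
y(U) = -2 + U
h(j, w) = 6 + 3*w (h(j, w) = 6 - (-3)*w = 6 + 3*w)
D = -24/1435 (D = (-2 - 10/7)/205 = -24/7*1/205 = -24/1435 ≈ -0.016725)
(292 + D)*h(1, -20) = (292 - 24/1435)*(6 + 3*(-20)) = 418996*(6 - 60)/1435 = (418996/1435)*(-54) = -22625784/1435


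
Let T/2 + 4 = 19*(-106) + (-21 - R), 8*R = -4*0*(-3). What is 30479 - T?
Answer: 34557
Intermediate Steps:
R = 0 (R = (-4*0*(-3))/8 = (0*(-3))/8 = (⅛)*0 = 0)
T = -4078 (T = -8 + 2*(19*(-106) + (-21 - 1*0)) = -8 + 2*(-2014 + (-21 + 0)) = -8 + 2*(-2014 - 21) = -8 + 2*(-2035) = -8 - 4070 = -4078)
30479 - T = 30479 - 1*(-4078) = 30479 + 4078 = 34557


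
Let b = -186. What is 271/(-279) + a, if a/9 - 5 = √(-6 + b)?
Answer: 12284/279 + 72*I*√3 ≈ 44.029 + 124.71*I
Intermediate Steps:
a = 45 + 72*I*√3 (a = 45 + 9*√(-6 - 186) = 45 + 9*√(-192) = 45 + 9*(8*I*√3) = 45 + 72*I*√3 ≈ 45.0 + 124.71*I)
271/(-279) + a = 271/(-279) + (45 + 72*I*√3) = 271*(-1/279) + (45 + 72*I*√3) = -271/279 + (45 + 72*I*√3) = 12284/279 + 72*I*√3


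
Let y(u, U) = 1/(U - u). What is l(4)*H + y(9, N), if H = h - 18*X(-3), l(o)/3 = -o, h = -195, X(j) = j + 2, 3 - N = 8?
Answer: 29735/14 ≈ 2123.9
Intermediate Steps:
N = -5 (N = 3 - 1*8 = 3 - 8 = -5)
X(j) = 2 + j
l(o) = -3*o (l(o) = 3*(-o) = -3*o)
H = -177 (H = -195 - 18*(2 - 3) = -195 - 18*(-1) = -195 - 1*(-18) = -195 + 18 = -177)
l(4)*H + y(9, N) = -3*4*(-177) + 1/(-5 - 1*9) = -12*(-177) + 1/(-5 - 9) = 2124 + 1/(-14) = 2124 - 1/14 = 29735/14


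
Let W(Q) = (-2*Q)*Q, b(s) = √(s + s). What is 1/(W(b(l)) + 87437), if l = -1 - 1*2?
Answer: 1/87449 ≈ 1.1435e-5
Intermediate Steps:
l = -3 (l = -1 - 2 = -3)
b(s) = √2*√s (b(s) = √(2*s) = √2*√s)
W(Q) = -2*Q²
1/(W(b(l)) + 87437) = 1/(-2*(√2*√(-3))² + 87437) = 1/(-2*(√2*(I*√3))² + 87437) = 1/(-2*(I*√6)² + 87437) = 1/(-2*(-6) + 87437) = 1/(12 + 87437) = 1/87449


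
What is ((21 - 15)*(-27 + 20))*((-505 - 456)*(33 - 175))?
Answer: -5731404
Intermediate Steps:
((21 - 15)*(-27 + 20))*((-505 - 456)*(33 - 175)) = (6*(-7))*(-961*(-142)) = -42*136462 = -5731404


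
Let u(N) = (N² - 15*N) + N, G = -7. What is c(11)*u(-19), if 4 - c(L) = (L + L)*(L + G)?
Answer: -52668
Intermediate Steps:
c(L) = 4 - 2*L*(-7 + L) (c(L) = 4 - (L + L)*(L - 7) = 4 - 2*L*(-7 + L))
u(N) = N² - 14*N
c(11)*u(-19) = (4 - 2*11² + 14*11)*(-19*(-14 - 19)) = (4 - 2*121 + 154)*(-19*(-33)) = (4 - 242 + 154)*627 = -84*627 = -52668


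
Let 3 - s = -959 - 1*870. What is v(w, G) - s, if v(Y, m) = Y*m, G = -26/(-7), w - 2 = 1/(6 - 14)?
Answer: -51101/28 ≈ -1825.0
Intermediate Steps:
s = 1832 (s = 3 - (-959 - 1*870) = 3 - (-959 - 870) = 3 - 1*(-1829) = 3 + 1829 = 1832)
w = 15/8 (w = 2 + 1/(6 - 14) = 2 + 1/(-8) = 2 - ⅛ = 15/8 ≈ 1.8750)
G = 26/7 (G = -26*(-⅐) = 26/7 ≈ 3.7143)
v(w, G) - s = (15/8)*(26/7) - 1*1832 = 195/28 - 1832 = -51101/28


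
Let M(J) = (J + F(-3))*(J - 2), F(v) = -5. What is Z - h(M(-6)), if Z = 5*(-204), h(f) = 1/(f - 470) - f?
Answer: -356023/382 ≈ -932.00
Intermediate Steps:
M(J) = (-5 + J)*(-2 + J) (M(J) = (J - 5)*(J - 2) = (-5 + J)*(-2 + J))
h(f) = 1/(-470 + f) - f
Z = -1020
Z - h(M(-6)) = -1020 - (1 - (10 + (-6)² - 7*(-6))² + 470*(10 + (-6)² - 7*(-6)))/(-470 + (10 + (-6)² - 7*(-6))) = -1020 - (1 - (10 + 36 + 42)² + 470*(10 + 36 + 42))/(-470 + (10 + 36 + 42)) = -1020 - (1 - 1*88² + 470*88)/(-470 + 88) = -1020 - (1 - 1*7744 + 41360)/(-382) = -1020 - (-1)*(1 - 7744 + 41360)/382 = -1020 - (-1)*33617/382 = -1020 - 1*(-33617/382) = -1020 + 33617/382 = -356023/382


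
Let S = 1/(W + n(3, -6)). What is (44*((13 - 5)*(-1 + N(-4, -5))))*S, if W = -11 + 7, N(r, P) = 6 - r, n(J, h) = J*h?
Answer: -144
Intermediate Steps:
W = -4
S = -1/22 (S = 1/(-4 + 3*(-6)) = 1/(-4 - 18) = 1/(-22) = -1/22 ≈ -0.045455)
(44*((13 - 5)*(-1 + N(-4, -5))))*S = (44*((13 - 5)*(-1 + (6 - 1*(-4)))))*(-1/22) = (44*(8*(-1 + (6 + 4))))*(-1/22) = (44*(8*(-1 + 10)))*(-1/22) = (44*(8*9))*(-1/22) = (44*72)*(-1/22) = 3168*(-1/22) = -144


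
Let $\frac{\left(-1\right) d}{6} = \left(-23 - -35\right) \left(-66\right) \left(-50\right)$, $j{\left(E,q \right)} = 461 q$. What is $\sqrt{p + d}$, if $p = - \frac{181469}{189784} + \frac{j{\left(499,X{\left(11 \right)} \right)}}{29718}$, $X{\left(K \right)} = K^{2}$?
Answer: $\frac{i \sqrt{52485653564161302222374}}{470000076} \approx 487.44 i$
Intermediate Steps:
$p = \frac{2596722781}{2820000456}$ ($p = - \frac{181469}{189784} + \frac{461 \cdot 11^{2}}{29718} = \left(-181469\right) \frac{1}{189784} + 461 \cdot 121 \cdot \frac{1}{29718} = - \frac{181469}{189784} + 55781 \cdot \frac{1}{29718} = - \frac{181469}{189784} + \frac{55781}{29718} = \frac{2596722781}{2820000456} \approx 0.92082$)
$d = -237600$ ($d = - 6 \left(-23 - -35\right) \left(-66\right) \left(-50\right) = - 6 \left(-23 + 35\right) \left(-66\right) \left(-50\right) = - 6 \cdot 12 \left(-66\right) \left(-50\right) = - 6 \left(\left(-792\right) \left(-50\right)\right) = \left(-6\right) 39600 = -237600$)
$\sqrt{p + d} = \sqrt{\frac{2596722781}{2820000456} - 237600} = \sqrt{- \frac{670029511622819}{2820000456}} = \frac{i \sqrt{52485653564161302222374}}{470000076}$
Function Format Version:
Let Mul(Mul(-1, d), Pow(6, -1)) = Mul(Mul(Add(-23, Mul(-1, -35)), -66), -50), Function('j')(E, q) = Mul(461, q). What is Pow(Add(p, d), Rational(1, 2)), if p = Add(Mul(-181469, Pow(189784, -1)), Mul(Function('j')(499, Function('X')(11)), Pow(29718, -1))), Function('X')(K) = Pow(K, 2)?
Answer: Mul(Rational(1, 470000076), I, Pow(52485653564161302222374, Rational(1, 2))) ≈ Mul(487.44, I)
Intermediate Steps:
p = Rational(2596722781, 2820000456) (p = Add(Mul(-181469, Pow(189784, -1)), Mul(Mul(461, Pow(11, 2)), Pow(29718, -1))) = Add(Mul(-181469, Rational(1, 189784)), Mul(Mul(461, 121), Rational(1, 29718))) = Add(Rational(-181469, 189784), Mul(55781, Rational(1, 29718))) = Add(Rational(-181469, 189784), Rational(55781, 29718)) = Rational(2596722781, 2820000456) ≈ 0.92082)
d = -237600 (d = Mul(-6, Mul(Mul(Add(-23, Mul(-1, -35)), -66), -50)) = Mul(-6, Mul(Mul(Add(-23, 35), -66), -50)) = Mul(-6, Mul(Mul(12, -66), -50)) = Mul(-6, Mul(-792, -50)) = Mul(-6, 39600) = -237600)
Pow(Add(p, d), Rational(1, 2)) = Pow(Add(Rational(2596722781, 2820000456), -237600), Rational(1, 2)) = Pow(Rational(-670029511622819, 2820000456), Rational(1, 2)) = Mul(Rational(1, 470000076), I, Pow(52485653564161302222374, Rational(1, 2)))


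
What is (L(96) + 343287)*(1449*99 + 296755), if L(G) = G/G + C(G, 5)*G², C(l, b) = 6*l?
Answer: 2487914011024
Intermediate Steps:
L(G) = 1 + 6*G³ (L(G) = G/G + (6*G)*G² = 1 + 6*G³)
(L(96) + 343287)*(1449*99 + 296755) = ((1 + 6*96³) + 343287)*(1449*99 + 296755) = ((1 + 6*884736) + 343287)*(143451 + 296755) = ((1 + 5308416) + 343287)*440206 = (5308417 + 343287)*440206 = 5651704*440206 = 2487914011024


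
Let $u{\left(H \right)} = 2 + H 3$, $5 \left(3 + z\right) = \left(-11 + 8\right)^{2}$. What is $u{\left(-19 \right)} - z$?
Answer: $- \frac{269}{5} \approx -53.8$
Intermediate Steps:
$z = - \frac{6}{5}$ ($z = -3 + \frac{\left(-11 + 8\right)^{2}}{5} = -3 + \frac{\left(-3\right)^{2}}{5} = -3 + \frac{1}{5} \cdot 9 = -3 + \frac{9}{5} = - \frac{6}{5} \approx -1.2$)
$u{\left(H \right)} = 2 + 3 H$
$u{\left(-19 \right)} - z = \left(2 + 3 \left(-19\right)\right) - - \frac{6}{5} = \left(2 - 57\right) + \frac{6}{5} = -55 + \frac{6}{5} = - \frac{269}{5}$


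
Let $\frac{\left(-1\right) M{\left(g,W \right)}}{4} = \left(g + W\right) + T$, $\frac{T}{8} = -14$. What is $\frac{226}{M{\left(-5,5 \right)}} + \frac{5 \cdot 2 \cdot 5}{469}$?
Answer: $\frac{9171}{15008} \approx 0.61107$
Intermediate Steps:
$T = -112$ ($T = 8 \left(-14\right) = -112$)
$M{\left(g,W \right)} = 448 - 4 W - 4 g$ ($M{\left(g,W \right)} = - 4 \left(\left(g + W\right) - 112\right) = - 4 \left(\left(W + g\right) - 112\right) = - 4 \left(-112 + W + g\right) = 448 - 4 W - 4 g$)
$\frac{226}{M{\left(-5,5 \right)}} + \frac{5 \cdot 2 \cdot 5}{469} = \frac{226}{448 - 20 - -20} + \frac{5 \cdot 2 \cdot 5}{469} = \frac{226}{448 - 20 + 20} + 10 \cdot 5 \cdot \frac{1}{469} = \frac{226}{448} + 50 \cdot \frac{1}{469} = 226 \cdot \frac{1}{448} + \frac{50}{469} = \frac{113}{224} + \frac{50}{469} = \frac{9171}{15008}$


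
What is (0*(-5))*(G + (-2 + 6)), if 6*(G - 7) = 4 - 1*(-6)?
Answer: 0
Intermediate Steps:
G = 26/3 (G = 7 + (4 - 1*(-6))/6 = 7 + (4 + 6)/6 = 7 + (⅙)*10 = 7 + 5/3 = 26/3 ≈ 8.6667)
(0*(-5))*(G + (-2 + 6)) = (0*(-5))*(26/3 + (-2 + 6)) = 0*(26/3 + 4) = 0*(38/3) = 0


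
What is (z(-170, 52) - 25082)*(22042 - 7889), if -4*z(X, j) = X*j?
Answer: -323707416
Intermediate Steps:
z(X, j) = -X*j/4
(z(-170, 52) - 25082)*(22042 - 7889) = (-¼*(-170)*52 - 25082)*(22042 - 7889) = (2210 - 25082)*14153 = -22872*14153 = -323707416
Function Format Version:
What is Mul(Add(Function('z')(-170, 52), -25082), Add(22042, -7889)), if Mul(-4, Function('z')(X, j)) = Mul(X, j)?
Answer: -323707416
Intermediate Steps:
Function('z')(X, j) = Mul(Rational(-1, 4), X, j) (Function('z')(X, j) = Mul(Rational(-1, 4), Mul(X, j)) = Mul(Rational(-1, 4), X, j))
Mul(Add(Function('z')(-170, 52), -25082), Add(22042, -7889)) = Mul(Add(Mul(Rational(-1, 4), -170, 52), -25082), Add(22042, -7889)) = Mul(Add(2210, -25082), 14153) = Mul(-22872, 14153) = -323707416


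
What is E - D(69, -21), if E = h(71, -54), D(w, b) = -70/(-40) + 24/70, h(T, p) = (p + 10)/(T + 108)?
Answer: -58607/25060 ≈ -2.3387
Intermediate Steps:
h(T, p) = (10 + p)/(108 + T)
D(w, b) = 293/140 (D(w, b) = -70*(-1/40) + 24*(1/70) = 7/4 + 12/35 = 293/140)
E = -44/179 (E = (10 - 54)/(108 + 71) = -44/179 ≈ -0.24581)
E - D(69, -21) = -44/179 - 1*293/140 = -44/179 - 293/140 = -58607/25060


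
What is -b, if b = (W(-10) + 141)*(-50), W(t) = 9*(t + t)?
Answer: -1950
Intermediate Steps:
W(t) = 18*t (W(t) = 9*(2*t) = 18*t)
b = 1950 (b = (18*(-10) + 141)*(-50) = (-180 + 141)*(-50) = -39*(-50) = 1950)
-b = -1*1950 = -1950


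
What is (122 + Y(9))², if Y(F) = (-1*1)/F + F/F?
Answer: 1223236/81 ≈ 15102.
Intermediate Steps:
Y(F) = 1 - 1/F (Y(F) = -1/F + 1 = 1 - 1/F)
(122 + Y(9))² = (122 + (-1 + 9)/9)² = (122 + (⅑)*8)² = (122 + 8/9)² = (1106/9)² = 1223236/81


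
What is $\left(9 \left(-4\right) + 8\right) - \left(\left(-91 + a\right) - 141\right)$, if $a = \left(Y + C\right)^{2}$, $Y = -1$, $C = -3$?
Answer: $188$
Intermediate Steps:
$a = 16$ ($a = \left(-1 - 3\right)^{2} = \left(-4\right)^{2} = 16$)
$\left(9 \left(-4\right) + 8\right) - \left(\left(-91 + a\right) - 141\right) = \left(9 \left(-4\right) + 8\right) - \left(\left(-91 + 16\right) - 141\right) = \left(-36 + 8\right) - \left(-75 - 141\right) = -28 - -216 = -28 + 216 = 188$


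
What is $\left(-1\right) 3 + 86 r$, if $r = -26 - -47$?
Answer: $1803$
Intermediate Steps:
$r = 21$ ($r = -26 + 47 = 21$)
$\left(-1\right) 3 + 86 r = \left(-1\right) 3 + 86 \cdot 21 = -3 + 1806 = 1803$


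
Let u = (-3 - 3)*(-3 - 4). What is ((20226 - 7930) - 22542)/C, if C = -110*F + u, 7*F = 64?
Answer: 35861/3373 ≈ 10.632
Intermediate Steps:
F = 64/7 (F = (1/7)*64 = 64/7 ≈ 9.1429)
u = 42 (u = -6*(-7) = 42)
C = -6746/7 (C = -110*64/7 + 42 = -7040/7 + 42 = -6746/7 ≈ -963.71)
((20226 - 7930) - 22542)/C = ((20226 - 7930) - 22542)/(-6746/7) = (12296 - 22542)*(-7/6746) = -10246*(-7/6746) = 35861/3373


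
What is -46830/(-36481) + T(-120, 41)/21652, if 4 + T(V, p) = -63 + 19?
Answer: 253053018/197471653 ≈ 1.2815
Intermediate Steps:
T(V, p) = -48 (T(V, p) = -4 + (-63 + 19) = -4 - 44 = -48)
-46830/(-36481) + T(-120, 41)/21652 = -46830/(-36481) - 48/21652 = -46830*(-1/36481) - 48*1/21652 = 46830/36481 - 12/5413 = 253053018/197471653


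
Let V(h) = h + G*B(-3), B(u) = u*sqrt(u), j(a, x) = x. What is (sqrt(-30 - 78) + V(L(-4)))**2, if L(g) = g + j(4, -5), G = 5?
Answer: -162 + 162*I*sqrt(3) ≈ -162.0 + 280.59*I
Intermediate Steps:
L(g) = -5 + g (L(g) = g - 5 = -5 + g)
B(u) = u**(3/2)
V(h) = h - 15*I*sqrt(3) (V(h) = h + 5*(-3)**(3/2) = h + 5*(-3*I*sqrt(3)) = h - 15*I*sqrt(3))
(sqrt(-30 - 78) + V(L(-4)))**2 = (sqrt(-30 - 78) + ((-5 - 4) - 15*I*sqrt(3)))**2 = (sqrt(-108) + (-9 - 15*I*sqrt(3)))**2 = (6*I*sqrt(3) + (-9 - 15*I*sqrt(3)))**2 = (-9 - 9*I*sqrt(3))**2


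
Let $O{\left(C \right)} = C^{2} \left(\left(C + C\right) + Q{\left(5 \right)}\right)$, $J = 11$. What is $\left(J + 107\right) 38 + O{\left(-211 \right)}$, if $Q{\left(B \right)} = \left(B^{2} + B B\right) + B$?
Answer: $-16334723$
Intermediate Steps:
$Q{\left(B \right)} = B + 2 B^{2}$ ($Q{\left(B \right)} = \left(B^{2} + B^{2}\right) + B = 2 B^{2} + B = B + 2 B^{2}$)
$O{\left(C \right)} = C^{2} \left(55 + 2 C\right)$ ($O{\left(C \right)} = C^{2} \left(\left(C + C\right) + 5 \left(1 + 2 \cdot 5\right)\right) = C^{2} \left(2 C + 5 \left(1 + 10\right)\right) = C^{2} \left(2 C + 5 \cdot 11\right) = C^{2} \left(2 C + 55\right) = C^{2} \left(55 + 2 C\right)$)
$\left(J + 107\right) 38 + O{\left(-211 \right)} = \left(11 + 107\right) 38 + \left(-211\right)^{2} \left(55 + 2 \left(-211\right)\right) = 118 \cdot 38 + 44521 \left(55 - 422\right) = 4484 + 44521 \left(-367\right) = 4484 - 16339207 = -16334723$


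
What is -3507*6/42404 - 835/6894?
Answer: -22558861/36541647 ≈ -0.61735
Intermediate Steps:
-3507*6/42404 - 835/6894 = -21042*1/42404 - 835*1/6894 = -10521/21202 - 835/6894 = -22558861/36541647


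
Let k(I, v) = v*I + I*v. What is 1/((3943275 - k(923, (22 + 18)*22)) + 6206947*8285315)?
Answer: 1/70638458078730 ≈ 1.4157e-14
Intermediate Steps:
k(I, v) = 2*I*v (k(I, v) = I*v + I*v = 2*I*v)
1/((3943275 - k(923, (22 + 18)*22)) + 6206947*8285315) = 1/(((3943275 - 2*923*(22 + 18)*22) + 6206947)*8285315) = (1/8285315)/((3943275 - 2*923*40*22) + 6206947) = (1/8285315)/((3943275 - 2*923*880) + 6206947) = (1/8285315)/((3943275 - 1*1624480) + 6206947) = (1/8285315)/((3943275 - 1624480) + 6206947) = (1/8285315)/(2318795 + 6206947) = (1/8285315)/8525742 = (1/8525742)*(1/8285315) = 1/70638458078730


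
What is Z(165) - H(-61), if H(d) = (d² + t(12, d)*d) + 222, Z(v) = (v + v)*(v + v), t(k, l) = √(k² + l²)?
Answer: 104957 + 61*√3865 ≈ 1.0875e+5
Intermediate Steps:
Z(v) = 4*v² (Z(v) = (2*v)*(2*v) = 4*v²)
H(d) = 222 + d² + d*√(144 + d²) (H(d) = (d² + √(12² + d²)*d) + 222 = (d² + √(144 + d²)*d) + 222 = (d² + d*√(144 + d²)) + 222 = 222 + d² + d*√(144 + d²))
Z(165) - H(-61) = 4*165² - (222 + (-61)² - 61*√(144 + (-61)²)) = 4*27225 - (222 + 3721 - 61*√(144 + 3721)) = 108900 - (222 + 3721 - 61*√3865) = 108900 - (3943 - 61*√3865) = 108900 + (-3943 + 61*√3865) = 104957 + 61*√3865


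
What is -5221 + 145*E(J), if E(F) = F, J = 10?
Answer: -3771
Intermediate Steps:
-5221 + 145*E(J) = -5221 + 145*10 = -5221 + 1450 = -3771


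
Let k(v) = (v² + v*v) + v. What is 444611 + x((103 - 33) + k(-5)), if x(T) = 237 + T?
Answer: 444963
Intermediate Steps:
k(v) = v + 2*v² (k(v) = (v² + v²) + v = 2*v² + v = v + 2*v²)
444611 + x((103 - 33) + k(-5)) = 444611 + (237 + ((103 - 33) - 5*(1 + 2*(-5)))) = 444611 + (237 + (70 - 5*(1 - 10))) = 444611 + (237 + (70 - 5*(-9))) = 444611 + (237 + (70 + 45)) = 444611 + (237 + 115) = 444611 + 352 = 444963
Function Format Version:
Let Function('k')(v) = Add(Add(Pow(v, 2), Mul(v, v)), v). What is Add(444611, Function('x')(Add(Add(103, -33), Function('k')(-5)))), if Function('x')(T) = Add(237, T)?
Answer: 444963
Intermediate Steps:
Function('k')(v) = Add(v, Mul(2, Pow(v, 2))) (Function('k')(v) = Add(Add(Pow(v, 2), Pow(v, 2)), v) = Add(Mul(2, Pow(v, 2)), v) = Add(v, Mul(2, Pow(v, 2))))
Add(444611, Function('x')(Add(Add(103, -33), Function('k')(-5)))) = Add(444611, Add(237, Add(Add(103, -33), Mul(-5, Add(1, Mul(2, -5)))))) = Add(444611, Add(237, Add(70, Mul(-5, Add(1, -10))))) = Add(444611, Add(237, Add(70, Mul(-5, -9)))) = Add(444611, Add(237, Add(70, 45))) = Add(444611, Add(237, 115)) = Add(444611, 352) = 444963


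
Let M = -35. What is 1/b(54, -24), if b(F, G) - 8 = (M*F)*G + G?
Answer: 1/45344 ≈ 2.2054e-5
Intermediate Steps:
b(F, G) = 8 + G - 35*F*G (b(F, G) = 8 + ((-35*F)*G + G) = 8 + (-35*F*G + G) = 8 + (G - 35*F*G) = 8 + G - 35*F*G)
1/b(54, -24) = 1/(8 - 24 - 35*54*(-24)) = 1/(8 - 24 + 45360) = 1/45344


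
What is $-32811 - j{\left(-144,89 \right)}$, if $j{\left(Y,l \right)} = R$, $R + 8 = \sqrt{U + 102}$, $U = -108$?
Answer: $-32803 - i \sqrt{6} \approx -32803.0 - 2.4495 i$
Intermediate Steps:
$R = -8 + i \sqrt{6}$ ($R = -8 + \sqrt{-108 + 102} = -8 + \sqrt{-6} = -8 + i \sqrt{6} \approx -8.0 + 2.4495 i$)
$j{\left(Y,l \right)} = -8 + i \sqrt{6}$
$-32811 - j{\left(-144,89 \right)} = -32811 - \left(-8 + i \sqrt{6}\right) = -32811 + \left(8 - i \sqrt{6}\right) = -32803 - i \sqrt{6}$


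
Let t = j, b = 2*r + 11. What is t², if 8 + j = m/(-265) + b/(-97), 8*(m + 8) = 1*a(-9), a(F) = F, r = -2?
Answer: 2732008988641/42287809600 ≈ 64.605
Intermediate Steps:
b = 7 (b = 2*(-2) + 11 = -4 + 11 = 7)
m = -73/8 (m = -8 + (1*(-9))/8 = -8 + (⅛)*(-9) = -8 - 9/8 = -73/8 ≈ -9.1250)
j = -1652879/205640 (j = -8 + (-73/8/(-265) + 7/(-97)) = -8 + (-73/8*(-1/265) + 7*(-1/97)) = -8 + (73/2120 - 7/97) = -8 - 7759/205640 = -1652879/205640 ≈ -8.0377)
t = -1652879/205640 ≈ -8.0377
t² = (-1652879/205640)² = 2732008988641/42287809600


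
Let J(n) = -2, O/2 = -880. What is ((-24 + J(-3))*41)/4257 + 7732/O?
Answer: -790711/170280 ≈ -4.6436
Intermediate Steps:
O = -1760 (O = 2*(-880) = -1760)
((-24 + J(-3))*41)/4257 + 7732/O = ((-24 - 2)*41)/4257 + 7732/(-1760) = -26*41*(1/4257) + 7732*(-1/1760) = -1066*1/4257 - 1933/440 = -1066/4257 - 1933/440 = -790711/170280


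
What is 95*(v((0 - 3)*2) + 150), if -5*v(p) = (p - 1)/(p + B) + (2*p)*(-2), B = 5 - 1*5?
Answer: 82631/6 ≈ 13772.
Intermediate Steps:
B = 0 (B = 5 - 5 = 0)
v(p) = 4*p/5 - (-1 + p)/(5*p) (v(p) = -((p - 1)/(p + 0) + (2*p)*(-2))/5 = -((-1 + p)/p - 4*p)/5 = -(-4*p + (-1 + p)/p)/5 = 4*p/5 - (-1 + p)/(5*p))
95*(v((0 - 3)*2) + 150) = 95*((1 - (0 - 3)*2 + 4*((0 - 3)*2)²)/(5*(((0 - 3)*2))) + 150) = 95*((1 - (-3)*2 + 4*(-3*2)²)/(5*((-3*2))) + 150) = 95*((⅕)*(1 - 1*(-6) + 4*(-6)²)/(-6) + 150) = 95*((⅕)*(-⅙)*(1 + 6 + 4*36) + 150) = 95*((⅕)*(-⅙)*(1 + 6 + 144) + 150) = 95*((⅕)*(-⅙)*151 + 150) = 95*(-151/30 + 150) = 95*(4349/30) = 82631/6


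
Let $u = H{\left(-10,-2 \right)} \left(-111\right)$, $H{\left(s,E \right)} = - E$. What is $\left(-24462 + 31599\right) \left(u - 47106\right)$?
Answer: $-337779936$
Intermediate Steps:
$u = -222$ ($u = \left(-1\right) \left(-2\right) \left(-111\right) = 2 \left(-111\right) = -222$)
$\left(-24462 + 31599\right) \left(u - 47106\right) = \left(-24462 + 31599\right) \left(-222 - 47106\right) = 7137 \left(-47328\right) = -337779936$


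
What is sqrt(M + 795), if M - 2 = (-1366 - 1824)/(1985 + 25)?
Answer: sqrt(32135478)/201 ≈ 28.203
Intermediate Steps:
M = 83/201 (M = 2 + (-1366 - 1824)/(1985 + 25) = 2 - 3190/2010 = 2 - 3190*1/2010 = 2 - 319/201 = 83/201 ≈ 0.41294)
sqrt(M + 795) = sqrt(83/201 + 795) = sqrt(159878/201) = sqrt(32135478)/201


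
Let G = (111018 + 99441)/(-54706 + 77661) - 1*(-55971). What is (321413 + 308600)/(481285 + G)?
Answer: 14461948415/12332921939 ≈ 1.1726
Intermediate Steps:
G = 1285024764/22955 (G = 210459/22955 + 55971 = 1285024764/22955 ≈ 55980.)
(321413 + 308600)/(481285 + G) = (321413 + 308600)/(481285 + 1285024764/22955) = 630013/(12332921939/22955) = 630013*(22955/12332921939) = 14461948415/12332921939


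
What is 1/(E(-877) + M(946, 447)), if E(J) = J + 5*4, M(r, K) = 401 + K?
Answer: -⅑ ≈ -0.11111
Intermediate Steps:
E(J) = 20 + J (E(J) = J + 20 = 20 + J)
1/(E(-877) + M(946, 447)) = 1/((20 - 877) + (401 + 447)) = 1/(-857 + 848) = 1/(-9) = -⅑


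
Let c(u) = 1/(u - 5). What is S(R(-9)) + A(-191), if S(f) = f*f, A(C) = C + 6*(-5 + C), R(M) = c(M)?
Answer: -267931/196 ≈ -1367.0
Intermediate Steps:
c(u) = 1/(-5 + u)
R(M) = 1/(-5 + M)
A(C) = -30 + 7*C (A(C) = C + (-30 + 6*C) = -30 + 7*C)
S(f) = f**2
S(R(-9)) + A(-191) = (1/(-5 - 9))**2 + (-30 + 7*(-191)) = (1/(-14))**2 + (-30 - 1337) = (-1/14)**2 - 1367 = 1/196 - 1367 = -267931/196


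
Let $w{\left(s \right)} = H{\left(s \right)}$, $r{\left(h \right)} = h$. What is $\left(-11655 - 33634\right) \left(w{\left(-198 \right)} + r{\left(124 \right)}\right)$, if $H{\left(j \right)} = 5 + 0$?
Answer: $-5842281$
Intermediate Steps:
$H{\left(j \right)} = 5$
$w{\left(s \right)} = 5$
$\left(-11655 - 33634\right) \left(w{\left(-198 \right)} + r{\left(124 \right)}\right) = \left(-11655 - 33634\right) \left(5 + 124\right) = \left(-45289\right) 129 = -5842281$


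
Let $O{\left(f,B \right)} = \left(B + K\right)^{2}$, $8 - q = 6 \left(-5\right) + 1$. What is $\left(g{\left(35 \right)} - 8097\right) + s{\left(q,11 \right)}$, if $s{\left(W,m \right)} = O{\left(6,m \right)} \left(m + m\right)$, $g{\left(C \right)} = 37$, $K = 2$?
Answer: $-4342$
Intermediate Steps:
$q = 37$ ($q = 8 - \left(6 \left(-5\right) + 1\right) = 8 - \left(-30 + 1\right) = 8 - -29 = 8 + 29 = 37$)
$O{\left(f,B \right)} = \left(2 + B\right)^{2}$ ($O{\left(f,B \right)} = \left(B + 2\right)^{2} = \left(2 + B\right)^{2}$)
$s{\left(W,m \right)} = 2 m \left(2 + m\right)^{2}$ ($s{\left(W,m \right)} = \left(2 + m\right)^{2} \left(m + m\right) = \left(2 + m\right)^{2} \cdot 2 m = 2 m \left(2 + m\right)^{2}$)
$\left(g{\left(35 \right)} - 8097\right) + s{\left(q,11 \right)} = \left(37 - 8097\right) + 2 \cdot 11 \left(2 + 11\right)^{2} = -8060 + 2 \cdot 11 \cdot 13^{2} = -8060 + 2 \cdot 11 \cdot 169 = -8060 + 3718 = -4342$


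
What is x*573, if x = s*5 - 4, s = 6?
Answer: 14898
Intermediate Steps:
x = 26 (x = 6*5 - 4 = 30 - 4 = 26)
x*573 = 26*573 = 14898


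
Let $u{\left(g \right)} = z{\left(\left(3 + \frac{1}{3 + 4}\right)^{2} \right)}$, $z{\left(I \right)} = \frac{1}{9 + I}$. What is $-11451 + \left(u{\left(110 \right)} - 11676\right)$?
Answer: $- \frac{21392426}{925} \approx -23127.0$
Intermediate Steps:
$u{\left(g \right)} = \frac{49}{925}$ ($u{\left(g \right)} = \frac{1}{9 + \left(3 + \frac{1}{3 + 4}\right)^{2}} = \frac{1}{9 + \left(3 + \frac{1}{7}\right)^{2}} = \frac{1}{9 + \left(\frac{22}{7}\right)^{2}} = \frac{1}{9 + \frac{484}{49}} = \frac{1}{\frac{925}{49}} = \frac{49}{925}$)
$-11451 + \left(u{\left(110 \right)} - 11676\right) = -11451 + \left(\frac{49}{925} - 11676\right) = -11451 - \frac{10800251}{925} = - \frac{21392426}{925}$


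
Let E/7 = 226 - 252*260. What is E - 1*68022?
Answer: -525080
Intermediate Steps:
E = -457058 (E = 7*(226 - 252*260) = 7*(226 - 65520) = 7*(-65294) = -457058)
E - 1*68022 = -457058 - 1*68022 = -457058 - 68022 = -525080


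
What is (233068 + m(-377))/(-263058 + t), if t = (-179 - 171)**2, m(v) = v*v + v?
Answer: -187410/70279 ≈ -2.6667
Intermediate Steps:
m(v) = v + v**2 (m(v) = v**2 + v = v + v**2)
t = 122500 (t = (-350)**2 = 122500)
(233068 + m(-377))/(-263058 + t) = (233068 - 377*(1 - 377))/(-263058 + 122500) = (233068 - 377*(-376))/(-140558) = (233068 + 141752)*(-1/140558) = 374820*(-1/140558) = -187410/70279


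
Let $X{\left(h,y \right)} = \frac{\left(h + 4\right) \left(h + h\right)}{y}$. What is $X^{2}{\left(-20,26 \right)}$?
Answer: $\frac{102400}{169} \approx 605.92$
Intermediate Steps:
$X{\left(h,y \right)} = \frac{2 h \left(4 + h\right)}{y}$ ($X{\left(h,y \right)} = \frac{\left(4 + h\right) 2 h}{y} = \frac{2 h \left(4 + h\right)}{y}$)
$X^{2}{\left(-20,26 \right)} = \left(2 \left(-20\right) \frac{1}{26} \left(4 - 20\right)\right)^{2} = \left(2 \left(-20\right) \frac{1}{26} \left(-16\right)\right)^{2} = \left(\frac{320}{13}\right)^{2} = \frac{102400}{169}$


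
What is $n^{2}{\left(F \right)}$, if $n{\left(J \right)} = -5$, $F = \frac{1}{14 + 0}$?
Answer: $25$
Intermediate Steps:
$F = \frac{1}{14} \approx 0.071429$
$n^{2}{\left(F \right)} = \left(-5\right)^{2} = 25$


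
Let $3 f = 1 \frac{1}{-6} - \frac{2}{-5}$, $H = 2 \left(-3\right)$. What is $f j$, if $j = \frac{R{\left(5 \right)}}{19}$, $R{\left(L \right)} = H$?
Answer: $- \frac{7}{285} \approx -0.024561$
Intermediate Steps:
$H = -6$
$R{\left(L \right)} = -6$
$f = \frac{7}{90}$ ($f = \frac{1 \frac{1}{-6} - \frac{2}{-5}}{3} = \frac{1 \left(- \frac{1}{6}\right) - - \frac{2}{5}}{3} = \frac{- \frac{1}{6} + \frac{2}{5}}{3} = \frac{1}{3} \cdot \frac{7}{30} = \frac{7}{90} \approx 0.077778$)
$j = - \frac{6}{19} \approx -0.31579$
$f j = \frac{7}{90} \left(- \frac{6}{19}\right) = - \frac{7}{285}$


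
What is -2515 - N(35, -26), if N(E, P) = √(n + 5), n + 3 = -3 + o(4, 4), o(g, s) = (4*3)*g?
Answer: -2515 - √47 ≈ -2521.9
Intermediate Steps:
o(g, s) = 12*g
n = 42 (n = -3 + (-3 + 12*4) = -3 + (-3 + 48) = -3 + 45 = 42)
N(E, P) = √47 (N(E, P) = √(42 + 5) = √47)
-2515 - N(35, -26) = -2515 - √47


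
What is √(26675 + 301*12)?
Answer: √30287 ≈ 174.03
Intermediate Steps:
√(26675 + 301*12) = √(26675 + 3612) = √30287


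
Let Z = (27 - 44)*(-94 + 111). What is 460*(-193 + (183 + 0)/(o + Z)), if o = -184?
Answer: -42077120/473 ≈ -88958.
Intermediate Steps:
Z = -289 (Z = -17*17 = -289)
460*(-193 + (183 + 0)/(o + Z)) = 460*(-193 + (183 + 0)/(-184 - 289)) = 460*(-193 + 183/(-473)) = 460*(-193 + 183*(-1/473)) = 460*(-193 - 183/473) = 460*(-91472/473) = -42077120/473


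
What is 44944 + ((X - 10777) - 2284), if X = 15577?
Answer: 47460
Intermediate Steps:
44944 + ((X - 10777) - 2284) = 44944 + ((15577 - 10777) - 2284) = 44944 + (4800 - 2284) = 44944 + 2516 = 47460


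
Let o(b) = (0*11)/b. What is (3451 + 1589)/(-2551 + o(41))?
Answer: -5040/2551 ≈ -1.9757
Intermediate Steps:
o(b) = 0 (o(b) = 0/b = 0)
(3451 + 1589)/(-2551 + o(41)) = (3451 + 1589)/(-2551 + 0) = 5040/(-2551) = 5040*(-1/2551) = -5040/2551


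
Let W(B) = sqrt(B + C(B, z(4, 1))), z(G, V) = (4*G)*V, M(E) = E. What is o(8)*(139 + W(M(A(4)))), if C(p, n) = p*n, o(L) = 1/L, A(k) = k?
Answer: 139/8 + sqrt(17)/4 ≈ 18.406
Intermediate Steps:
o(L) = 1/L
z(G, V) = 4*G*V
C(p, n) = n*p
W(B) = sqrt(17)*sqrt(B) (W(B) = sqrt(B + (4*4*1)*B) = sqrt(B + 16*B) = sqrt(17*B) = sqrt(17)*sqrt(B))
o(8)*(139 + W(M(A(4)))) = (139 + sqrt(17)*sqrt(4))/8 = (139 + sqrt(17)*2)/8 = (139 + 2*sqrt(17))/8 = 139/8 + sqrt(17)/4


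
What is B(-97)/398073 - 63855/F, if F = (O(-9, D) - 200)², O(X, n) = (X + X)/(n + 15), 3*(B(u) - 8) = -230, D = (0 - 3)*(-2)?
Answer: -3736993086221/2360775111084 ≈ -1.5830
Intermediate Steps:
D = 6 (D = -3*(-2) = 6)
B(u) = -206/3 (B(u) = 8 + (⅓)*(-230) = 8 - 230/3 = -206/3)
O(X, n) = 2*X/(15 + n) (O(X, n) = (2*X)/(15 + n) = 2*X/(15 + n))
F = 1976836/49 (F = (2*(-9)/(15 + 6) - 200)² = (2*(-9)/21 - 200)² = (2*(-9)*(1/21) - 200)² = (-6/7 - 200)² = (-1406/7)² = 1976836/49 ≈ 40344.)
B(-97)/398073 - 63855/F = -206/3/398073 - 63855/1976836/49 = -206/3*1/398073 - 63855*49/1976836 = -206/1194219 - 3128895/1976836 = -3736993086221/2360775111084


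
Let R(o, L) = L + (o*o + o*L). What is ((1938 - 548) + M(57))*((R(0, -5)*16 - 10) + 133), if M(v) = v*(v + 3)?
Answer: 206830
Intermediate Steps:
R(o, L) = L + o² + L*o (R(o, L) = L + (o² + L*o) = L + o² + L*o)
M(v) = v*(3 + v)
((1938 - 548) + M(57))*((R(0, -5)*16 - 10) + 133) = ((1938 - 548) + 57*(3 + 57))*(((-5 + 0² - 5*0)*16 - 10) + 133) = (1390 + 57*60)*(((-5 + 0 + 0)*16 - 10) + 133) = (1390 + 3420)*((-5*16 - 10) + 133) = 4810*((-80 - 10) + 133) = 4810*(-90 + 133) = 4810*43 = 206830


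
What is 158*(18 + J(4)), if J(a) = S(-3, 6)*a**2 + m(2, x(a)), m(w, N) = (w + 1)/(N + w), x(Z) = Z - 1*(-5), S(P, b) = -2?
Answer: -23858/11 ≈ -2168.9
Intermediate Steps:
x(Z) = 5 + Z (x(Z) = Z + 5 = 5 + Z)
m(w, N) = (1 + w)/(N + w)
J(a) = -2*a**2 + 3/(7 + a) (J(a) = -2*a**2 + (1 + 2)/((5 + a) + 2) = -2*a**2 + 3/(7 + a))
158*(18 + J(4)) = 158*(18 + (3 - 2*4**2*(7 + 4))/(7 + 4)) = 158*(18 + (3 - 2*16*11)/11) = 158*(18 + (3 - 352)/11) = 158*(18 + (1/11)*(-349)) = 158*(18 - 349/11) = 158*(-151/11) = -23858/11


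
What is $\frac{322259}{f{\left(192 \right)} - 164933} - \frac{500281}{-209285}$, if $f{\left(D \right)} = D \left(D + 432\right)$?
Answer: $- \frac{24858058}{5232125} \approx -4.751$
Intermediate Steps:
$f{\left(D \right)} = D \left(432 + D\right)$
$\frac{322259}{f{\left(192 \right)} - 164933} - \frac{500281}{-209285} = \frac{322259}{192 \left(432 + 192\right) - 164933} - \frac{500281}{-209285} = \frac{322259}{192 \cdot 624 - 164933} - - \frac{500281}{209285} = \frac{322259}{119808 - 164933} + \frac{500281}{209285} = \frac{322259}{-45125} + \frac{500281}{209285} = 322259 \left(- \frac{1}{45125}\right) + \frac{500281}{209285} = - \frac{16961}{2375} + \frac{500281}{209285} = - \frac{24858058}{5232125}$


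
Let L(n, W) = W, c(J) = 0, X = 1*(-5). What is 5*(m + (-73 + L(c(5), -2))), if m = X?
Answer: -400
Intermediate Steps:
X = -5
m = -5
5*(m + (-73 + L(c(5), -2))) = 5*(-5 + (-73 - 2)) = 5*(-5 - 75) = 5*(-80) = -400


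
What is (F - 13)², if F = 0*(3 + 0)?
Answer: 169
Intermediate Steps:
F = 0 (F = 0*3 = 0)
(F - 13)² = (0 - 13)² = (-13)² = 169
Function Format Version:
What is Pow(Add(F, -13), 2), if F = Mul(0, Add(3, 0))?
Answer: 169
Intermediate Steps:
F = 0 (F = Mul(0, 3) = 0)
Pow(Add(F, -13), 2) = Pow(Add(0, -13), 2) = Pow(-13, 2) = 169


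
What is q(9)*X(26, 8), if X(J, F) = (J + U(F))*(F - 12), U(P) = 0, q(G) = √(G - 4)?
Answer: -104*√5 ≈ -232.55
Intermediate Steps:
q(G) = √(-4 + G)
X(J, F) = J*(-12 + F) (X(J, F) = (J + 0)*(F - 12) = J*(-12 + F))
q(9)*X(26, 8) = √(-4 + 9)*(26*(-12 + 8)) = √5*(26*(-4)) = √5*(-104) = -104*√5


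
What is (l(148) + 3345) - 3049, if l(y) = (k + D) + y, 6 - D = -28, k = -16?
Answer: 462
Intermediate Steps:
D = 34 (D = 6 - 1*(-28) = 6 + 28 = 34)
l(y) = 18 + y (l(y) = (-16 + 34) + y = 18 + y)
(l(148) + 3345) - 3049 = ((18 + 148) + 3345) - 3049 = (166 + 3345) - 3049 = 3511 - 3049 = 462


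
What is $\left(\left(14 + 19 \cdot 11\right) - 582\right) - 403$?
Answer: $-762$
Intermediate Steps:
$\left(\left(14 + 19 \cdot 11\right) - 582\right) - 403 = \left(\left(14 + 209\right) - 582\right) - 403 = \left(223 - 582\right) - 403 = -359 - 403 = -762$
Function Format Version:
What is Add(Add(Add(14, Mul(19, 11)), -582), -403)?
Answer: -762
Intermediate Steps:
Add(Add(Add(14, Mul(19, 11)), -582), -403) = Add(Add(Add(14, 209), -582), -403) = Add(Add(223, -582), -403) = Add(-359, -403) = -762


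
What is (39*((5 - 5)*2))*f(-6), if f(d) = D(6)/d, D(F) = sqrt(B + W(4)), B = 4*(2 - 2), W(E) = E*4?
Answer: 0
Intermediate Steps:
W(E) = 4*E
B = 0 (B = 4*0 = 0)
D(F) = 4 (D(F) = sqrt(0 + 4*4) = sqrt(0 + 16) = sqrt(16) = 4)
f(d) = 4/d
(39*((5 - 5)*2))*f(-6) = (39*((5 - 5)*2))*(4/(-6)) = (39*(0*2))*(4*(-1/6)) = (39*0)*(-2/3) = 0*(-2/3) = 0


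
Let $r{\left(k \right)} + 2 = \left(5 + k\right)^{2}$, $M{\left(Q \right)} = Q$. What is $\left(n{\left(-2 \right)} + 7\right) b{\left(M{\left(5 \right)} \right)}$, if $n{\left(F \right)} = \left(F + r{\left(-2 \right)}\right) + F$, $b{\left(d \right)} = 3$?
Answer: $30$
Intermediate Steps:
$r{\left(k \right)} = -2 + \left(5 + k\right)^{2}$
$n{\left(F \right)} = 7 + 2 F$ ($n{\left(F \right)} = \left(F - \left(2 - \left(5 - 2\right)^{2}\right)\right) + F = \left(F - \left(2 - 3^{2}\right)\right) + F = \left(F + \left(-2 + 9\right)\right) + F = \left(F + 7\right) + F = \left(7 + F\right) + F = 7 + 2 F$)
$\left(n{\left(-2 \right)} + 7\right) b{\left(M{\left(5 \right)} \right)} = \left(\left(7 + 2 \left(-2\right)\right) + 7\right) 3 = \left(\left(7 - 4\right) + 7\right) 3 = \left(3 + 7\right) 3 = 10 \cdot 3 = 30$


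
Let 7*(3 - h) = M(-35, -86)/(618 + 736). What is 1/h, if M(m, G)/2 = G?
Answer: 4739/14303 ≈ 0.33133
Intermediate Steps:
M(m, G) = 2*G
h = 14303/4739 (h = 3 - 2*(-86)/(7*(618 + 736)) = 3 - (-172)/(7*1354) = 3 - ⅐*(-86/677) = 3 + 86/4739 = 14303/4739 ≈ 3.0181)
1/h = 1/(14303/4739) = 4739/14303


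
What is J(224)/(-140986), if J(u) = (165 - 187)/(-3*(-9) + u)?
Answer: 11/17693743 ≈ 6.2169e-7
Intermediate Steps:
J(u) = -22/(27 + u)
J(224)/(-140986) = -22/(27 + 224)/(-140986) = -22/251*(-1/140986) = 11/17693743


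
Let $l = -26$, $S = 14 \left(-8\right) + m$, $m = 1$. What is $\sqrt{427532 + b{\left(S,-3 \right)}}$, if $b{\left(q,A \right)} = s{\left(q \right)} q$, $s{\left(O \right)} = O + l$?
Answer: $11 \sqrt{3659} \approx 665.39$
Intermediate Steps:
$S = -111$ ($S = 14 \left(-8\right) + 1 = -112 + 1 = -111$)
$s{\left(O \right)} = -26 + O$ ($s{\left(O \right)} = O - 26 = -26 + O$)
$b{\left(q,A \right)} = q \left(-26 + q\right)$ ($b{\left(q,A \right)} = \left(-26 + q\right) q = q \left(-26 + q\right)$)
$\sqrt{427532 + b{\left(S,-3 \right)}} = \sqrt{427532 - 111 \left(-26 - 111\right)} = \sqrt{427532 - -15207} = \sqrt{427532 + 15207} = \sqrt{442739} = 11 \sqrt{3659}$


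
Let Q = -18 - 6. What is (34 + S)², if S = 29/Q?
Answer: 619369/576 ≈ 1075.3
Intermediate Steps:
Q = -24
S = -29/24 (S = 29/(-24) = 29*(-1/24) = -29/24 ≈ -1.2083)
(34 + S)² = (34 - 29/24)² = (787/24)² = 619369/576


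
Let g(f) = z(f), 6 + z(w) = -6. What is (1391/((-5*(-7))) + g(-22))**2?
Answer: 942841/1225 ≈ 769.67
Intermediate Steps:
z(w) = -12 (z(w) = -6 - 6 = -12)
g(f) = -12
(1391/((-5*(-7))) + g(-22))**2 = (1391/((-5*(-7))) - 12)**2 = (1391/35 - 12)**2 = (971/35)**2 = 942841/1225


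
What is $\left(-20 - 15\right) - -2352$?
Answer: $2317$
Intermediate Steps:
$\left(-20 - 15\right) - -2352 = -35 + 2352 = 2317$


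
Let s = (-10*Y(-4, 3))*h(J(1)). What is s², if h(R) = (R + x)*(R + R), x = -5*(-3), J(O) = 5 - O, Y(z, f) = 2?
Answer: 9241600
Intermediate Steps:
x = 15
h(R) = 2*R*(15 + R) (h(R) = (R + 15)*(R + R) = (15 + R)*(2*R) = 2*R*(15 + R))
s = -3040 (s = (-10*2)*(2*(5 - 1*1)*(15 + (5 - 1*1))) = -40*(5 - 1)*(15 + (5 - 1)) = -40*4*(15 + 4) = -40*4*19 = -20*152 = -3040)
s² = (-3040)² = 9241600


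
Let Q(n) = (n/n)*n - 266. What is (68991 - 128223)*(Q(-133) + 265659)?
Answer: -15711880320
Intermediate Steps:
Q(n) = -266 + n (Q(n) = 1*n - 266 = n - 266 = -266 + n)
(68991 - 128223)*(Q(-133) + 265659) = (68991 - 128223)*((-266 - 133) + 265659) = -59232*(-399 + 265659) = -59232*265260 = -15711880320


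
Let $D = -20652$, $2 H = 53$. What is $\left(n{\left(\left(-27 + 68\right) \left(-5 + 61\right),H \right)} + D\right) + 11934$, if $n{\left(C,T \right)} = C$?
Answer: $-6422$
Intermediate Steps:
$H = \frac{53}{2}$ ($H = \frac{1}{2} \cdot 53 = \frac{53}{2} \approx 26.5$)
$\left(n{\left(\left(-27 + 68\right) \left(-5 + 61\right),H \right)} + D\right) + 11934 = \left(\left(-27 + 68\right) \left(-5 + 61\right) - 20652\right) + 11934 = \left(41 \cdot 56 - 20652\right) + 11934 = \left(2296 - 20652\right) + 11934 = -18356 + 11934 = -6422$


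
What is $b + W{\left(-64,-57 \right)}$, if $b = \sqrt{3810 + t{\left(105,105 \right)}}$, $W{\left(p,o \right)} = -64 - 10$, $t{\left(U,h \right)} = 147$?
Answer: $-74 + \sqrt{3957} \approx -11.095$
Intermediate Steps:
$W{\left(p,o \right)} = -74$ ($W{\left(p,o \right)} = -64 - 10 = -74$)
$b = \sqrt{3957}$ ($b = \sqrt{3810 + 147} = \sqrt{3957} \approx 62.905$)
$b + W{\left(-64,-57 \right)} = \sqrt{3957} - 74 = -74 + \sqrt{3957}$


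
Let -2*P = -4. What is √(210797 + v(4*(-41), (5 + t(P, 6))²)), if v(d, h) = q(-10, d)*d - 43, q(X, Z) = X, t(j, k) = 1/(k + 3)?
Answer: √212394 ≈ 460.86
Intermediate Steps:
P = 2 (P = -½*(-4) = 2)
t(j, k) = 1/(3 + k)
v(d, h) = -43 - 10*d (v(d, h) = -10*d - 43 = -43 - 10*d)
√(210797 + v(4*(-41), (5 + t(P, 6))²)) = √(210797 + (-43 - 40*(-41))) = √(210797 + (-43 - 10*(-164))) = √(210797 + (-43 + 1640)) = √(210797 + 1597) = √212394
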